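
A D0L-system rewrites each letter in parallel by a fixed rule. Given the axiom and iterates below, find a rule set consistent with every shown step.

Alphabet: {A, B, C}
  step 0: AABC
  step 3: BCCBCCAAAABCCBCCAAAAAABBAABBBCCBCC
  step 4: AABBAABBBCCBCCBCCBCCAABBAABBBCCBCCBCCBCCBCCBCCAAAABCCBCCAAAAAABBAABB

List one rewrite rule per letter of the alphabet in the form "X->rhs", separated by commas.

A->BCC, B->AA, C->B

  step 3 ⇒ step 4: BCCBCCAAAABCCBCCAAAAAABBAABBBCCBCC ⇒ AA·B·B·AA·B·B·BCC·BCC·BCC·BCC·AA·B·B·AA·B·B·BCC·BCC·BCC·BCC·BCC·BCC·AA·AA·BCC·BCC·AA·AA·AA·B·B·AA·B·B
    A ↦ BCC
    B ↦ AA
    C ↦ B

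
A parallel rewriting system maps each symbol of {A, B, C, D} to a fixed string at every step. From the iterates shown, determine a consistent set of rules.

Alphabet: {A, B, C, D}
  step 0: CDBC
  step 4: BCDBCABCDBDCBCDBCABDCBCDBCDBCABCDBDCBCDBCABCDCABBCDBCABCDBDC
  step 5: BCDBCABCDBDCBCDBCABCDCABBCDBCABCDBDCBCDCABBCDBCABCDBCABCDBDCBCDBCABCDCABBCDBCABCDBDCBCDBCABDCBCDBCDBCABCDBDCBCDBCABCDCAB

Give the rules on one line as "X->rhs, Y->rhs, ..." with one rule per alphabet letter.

  step 4 ⇒ step 5: BCDBCABCDBDCBCDBCABDCBCDBCDBCABCDBDCBCDBCABCDCABBCDBCABCDBDC ⇒ BCD·B·CA·BCD·B·DC·BCD·B·CA·BCD·CA·B·BCD·B·CA·BCD·B·DC·BCD·CA·B·BCD·B·CA·BCD·B·CA·BCD·B·DC·BCD·B·CA·BCD·CA·B·BCD·B·CA·BCD·B·DC·BCD·B·CA·B·DC·BCD·BCD·B·CA·BCD·B·DC·BCD·B·CA·BCD·CA·B
    A ↦ DC
    B ↦ BCD
    C ↦ B
    D ↦ CA

A->DC, B->BCD, C->B, D->CA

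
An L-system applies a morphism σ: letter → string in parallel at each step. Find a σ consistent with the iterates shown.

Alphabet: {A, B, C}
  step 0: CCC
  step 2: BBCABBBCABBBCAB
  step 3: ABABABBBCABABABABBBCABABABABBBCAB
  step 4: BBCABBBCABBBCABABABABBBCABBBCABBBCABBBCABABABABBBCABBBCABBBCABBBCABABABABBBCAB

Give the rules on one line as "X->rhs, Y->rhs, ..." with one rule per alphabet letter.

  step 3 ⇒ step 4: ABABABBBCABABABABBBCABABABABBBCAB ⇒ BBC·AB·BBC·AB·BBC·AB·AB·AB·AB·BBC·AB·BBC·AB·BBC·AB·BBC·AB·AB·AB·AB·BBC·AB·BBC·AB·BBC·AB·BBC·AB·AB·AB·AB·BBC·AB
    A ↦ BBC
    B ↦ AB
    C ↦ AB

A->BBC, B->AB, C->AB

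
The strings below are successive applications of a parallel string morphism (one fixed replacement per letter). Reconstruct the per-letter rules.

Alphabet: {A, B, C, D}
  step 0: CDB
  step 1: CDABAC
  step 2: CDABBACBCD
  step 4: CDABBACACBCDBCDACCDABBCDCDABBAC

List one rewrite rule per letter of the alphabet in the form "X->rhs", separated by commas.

  step 1 ⇒ step 2: CDABAC ⇒ CD·AB·B·AC·B·CD
    A ↦ B
    B ↦ AC
    C ↦ CD
    D ↦ AB

A->B, B->AC, C->CD, D->AB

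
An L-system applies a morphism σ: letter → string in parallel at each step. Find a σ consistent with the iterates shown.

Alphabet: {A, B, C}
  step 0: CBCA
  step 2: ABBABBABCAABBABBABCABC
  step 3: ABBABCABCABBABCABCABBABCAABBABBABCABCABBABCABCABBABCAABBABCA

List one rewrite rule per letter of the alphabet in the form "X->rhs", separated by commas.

A->ABB, B->ABC, C->A

  step 2 ⇒ step 3: ABBABBABCAABBABBABCABC ⇒ ABB·ABC·ABC·ABB·ABC·ABC·ABB·ABC·A·ABB·ABB·ABC·ABC·ABB·ABC·ABC·ABB·ABC·A·ABB·ABC·A
    A ↦ ABB
    B ↦ ABC
    C ↦ A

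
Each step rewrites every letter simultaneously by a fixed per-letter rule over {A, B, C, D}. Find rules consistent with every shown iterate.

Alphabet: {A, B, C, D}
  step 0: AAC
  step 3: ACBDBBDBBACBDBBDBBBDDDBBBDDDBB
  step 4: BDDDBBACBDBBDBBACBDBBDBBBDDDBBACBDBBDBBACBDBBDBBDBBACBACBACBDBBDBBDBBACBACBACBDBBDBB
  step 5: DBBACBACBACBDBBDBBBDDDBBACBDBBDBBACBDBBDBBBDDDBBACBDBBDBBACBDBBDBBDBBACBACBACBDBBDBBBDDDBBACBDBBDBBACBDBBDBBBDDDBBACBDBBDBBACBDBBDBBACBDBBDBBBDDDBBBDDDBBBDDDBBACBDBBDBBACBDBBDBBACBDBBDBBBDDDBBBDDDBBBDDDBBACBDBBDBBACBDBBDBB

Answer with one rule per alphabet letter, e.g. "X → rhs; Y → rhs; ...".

A->B, B->DBB, C->DD, D->ACB

  step 4 ⇒ step 5: BDDDBBACBDBBDBBACBDBBDBBBDDDBBACBDBBDBBACBDBBDBBDBBACBACBACBDBBDBBDBBACBACBACBDBBDBB ⇒ DBB·ACB·ACB·ACB·DBB·DBB·B·DD·DBB·ACB·DBB·DBB·ACB·DBB·DBB·B·DD·DBB·ACB·DBB·DBB·ACB·DBB·DBB·DBB·ACB·ACB·ACB·DBB·DBB·B·DD·DBB·ACB·DBB·DBB·ACB·DBB·DBB·B·DD·DBB·ACB·DBB·DBB·ACB·DBB·DBB·ACB·DBB·DBB·B·DD·DBB·B·DD·DBB·B·DD·DBB·ACB·DBB·DBB·ACB·DBB·DBB·ACB·DBB·DBB·B·DD·DBB·B·DD·DBB·B·DD·DBB·ACB·DBB·DBB·ACB·DBB·DBB
    A ↦ B
    B ↦ DBB
    C ↦ DD
    D ↦ ACB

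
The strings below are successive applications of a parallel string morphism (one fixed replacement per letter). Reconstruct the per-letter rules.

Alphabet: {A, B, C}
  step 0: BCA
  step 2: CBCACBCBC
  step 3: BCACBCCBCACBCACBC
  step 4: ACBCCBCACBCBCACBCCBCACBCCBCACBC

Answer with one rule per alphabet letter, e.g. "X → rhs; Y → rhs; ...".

A->C, B->AC, C->BC

  step 3 ⇒ step 4: BCACBCCBCACBCACBC ⇒ AC·BC·C·BC·AC·BC·BC·AC·BC·C·BC·AC·BC·C·BC·AC·BC
    A ↦ C
    B ↦ AC
    C ↦ BC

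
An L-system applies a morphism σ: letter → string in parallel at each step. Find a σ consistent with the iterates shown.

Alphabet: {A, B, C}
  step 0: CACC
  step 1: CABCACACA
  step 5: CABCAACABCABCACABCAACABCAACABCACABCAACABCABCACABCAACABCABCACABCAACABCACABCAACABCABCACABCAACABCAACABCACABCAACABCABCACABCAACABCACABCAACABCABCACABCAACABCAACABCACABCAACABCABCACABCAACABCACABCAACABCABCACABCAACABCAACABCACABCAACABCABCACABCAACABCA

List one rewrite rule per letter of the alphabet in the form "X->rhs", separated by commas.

A->BCA, B->A, C->CA

  step 0 ⇒ step 1: CACC ⇒ CA·BCA·CA·CA
    A ↦ BCA
    C ↦ CA
    B ↦ A  (constrained at step 1)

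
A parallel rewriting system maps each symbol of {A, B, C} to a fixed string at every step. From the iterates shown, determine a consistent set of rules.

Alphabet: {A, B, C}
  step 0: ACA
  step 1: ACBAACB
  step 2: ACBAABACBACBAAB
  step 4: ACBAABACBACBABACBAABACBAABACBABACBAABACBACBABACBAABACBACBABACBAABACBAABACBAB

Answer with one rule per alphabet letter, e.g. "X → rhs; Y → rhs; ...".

  step 1 ⇒ step 2: ACBAACB ⇒ ACB·A·AB·ACB·ACB·A·AB
    A ↦ ACB
    B ↦ AB
    C ↦ A

A->ACB, B->AB, C->A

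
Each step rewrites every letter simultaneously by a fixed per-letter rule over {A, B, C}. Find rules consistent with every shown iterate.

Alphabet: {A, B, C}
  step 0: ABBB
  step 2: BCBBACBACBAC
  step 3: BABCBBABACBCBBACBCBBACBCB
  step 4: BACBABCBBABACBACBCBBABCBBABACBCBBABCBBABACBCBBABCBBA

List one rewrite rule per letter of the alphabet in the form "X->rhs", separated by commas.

  step 3 ⇒ step 4: BABCBBABACBCBBACBCBBACBCB ⇒ BA·C·BA·BCB·BA·BA·C·BA·C·BCB·BA·BCB·BA·BA·C·BCB·BA·BCB·BA·BA·C·BCB·BA·BCB·BA
    A ↦ C
    B ↦ BA
    C ↦ BCB

A->C, B->BA, C->BCB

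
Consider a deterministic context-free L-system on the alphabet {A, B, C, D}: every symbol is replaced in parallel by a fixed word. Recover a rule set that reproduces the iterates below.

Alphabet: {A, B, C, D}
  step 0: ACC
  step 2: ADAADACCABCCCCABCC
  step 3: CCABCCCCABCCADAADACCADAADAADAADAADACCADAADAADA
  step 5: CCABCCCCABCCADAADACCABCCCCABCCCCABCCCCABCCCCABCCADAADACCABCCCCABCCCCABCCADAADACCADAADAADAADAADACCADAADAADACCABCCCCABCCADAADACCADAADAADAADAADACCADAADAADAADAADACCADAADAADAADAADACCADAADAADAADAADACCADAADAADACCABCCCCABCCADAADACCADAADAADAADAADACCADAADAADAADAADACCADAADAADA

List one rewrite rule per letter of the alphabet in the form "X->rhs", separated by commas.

A->CC, B->ADA, C->ADA, D->AB

  step 2 ⇒ step 3: ADAADACCABCCCCABCC ⇒ CC·AB·CC·CC·AB·CC·ADA·ADA·CC·ADA·ADA·ADA·ADA·ADA·CC·ADA·ADA·ADA
    A ↦ CC
    B ↦ ADA
    C ↦ ADA
    D ↦ AB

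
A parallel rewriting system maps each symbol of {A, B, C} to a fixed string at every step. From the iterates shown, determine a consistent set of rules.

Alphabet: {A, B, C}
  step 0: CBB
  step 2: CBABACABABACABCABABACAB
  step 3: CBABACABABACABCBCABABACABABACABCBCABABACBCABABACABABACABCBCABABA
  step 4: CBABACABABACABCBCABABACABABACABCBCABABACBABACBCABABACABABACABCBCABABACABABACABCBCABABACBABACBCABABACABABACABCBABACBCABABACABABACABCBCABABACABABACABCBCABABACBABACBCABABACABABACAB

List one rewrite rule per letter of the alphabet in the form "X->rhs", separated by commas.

  step 3 ⇒ step 4: CBABACABABACABCBCABABACABABACABCBCABABACBCABABACABABACABCBCABABA ⇒ CB·ABA·CAB·ABA·CAB·CB·CAB·ABA·CAB·ABA·CAB·CB·CAB·ABA·CB·ABA·CB·CAB·ABA·CAB·ABA·CAB·CB·CAB·ABA·CAB·ABA·CAB·CB·CAB·ABA·CB·ABA·CB·CAB·ABA·CAB·ABA·CAB·CB·ABA·CB·CAB·ABA·CAB·ABA·CAB·CB·CAB·ABA·CAB·ABA·CAB·CB·CAB·ABA·CB·ABA·CB·CAB·ABA·CAB·ABA·CAB
    A ↦ CAB
    B ↦ ABA
    C ↦ CB

A->CAB, B->ABA, C->CB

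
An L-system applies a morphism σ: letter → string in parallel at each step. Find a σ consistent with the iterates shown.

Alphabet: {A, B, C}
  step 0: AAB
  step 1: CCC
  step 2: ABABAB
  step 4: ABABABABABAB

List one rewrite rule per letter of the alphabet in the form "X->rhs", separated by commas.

  step 1 ⇒ step 2: CCC ⇒ AB·AB·AB
    C ↦ AB
  step 0 ⇒ step 1: AAB ⇒ C·C·C
    A ↦ C
  step 0 ⇒ step 1: AAB ⇒ C·C·C
    B ↦ C

A->C, B->C, C->AB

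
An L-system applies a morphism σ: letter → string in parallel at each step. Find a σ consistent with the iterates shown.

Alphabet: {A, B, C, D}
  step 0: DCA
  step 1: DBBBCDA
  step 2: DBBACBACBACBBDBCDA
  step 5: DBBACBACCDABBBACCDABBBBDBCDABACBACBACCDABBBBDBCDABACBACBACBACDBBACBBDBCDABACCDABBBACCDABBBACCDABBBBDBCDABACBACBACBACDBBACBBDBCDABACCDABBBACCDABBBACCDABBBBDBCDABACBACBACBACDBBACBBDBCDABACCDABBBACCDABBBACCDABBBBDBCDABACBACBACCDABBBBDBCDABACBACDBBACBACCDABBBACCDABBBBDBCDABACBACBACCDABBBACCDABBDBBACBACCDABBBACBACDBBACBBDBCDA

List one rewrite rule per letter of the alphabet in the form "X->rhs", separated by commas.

A->CDA, B->BAC, C->BB, D->DB

  step 1 ⇒ step 2: DBBBCDA ⇒ DB·BAC·BAC·BAC·BB·DB·CDA
    A ↦ CDA
    B ↦ BAC
    C ↦ BB
    D ↦ DB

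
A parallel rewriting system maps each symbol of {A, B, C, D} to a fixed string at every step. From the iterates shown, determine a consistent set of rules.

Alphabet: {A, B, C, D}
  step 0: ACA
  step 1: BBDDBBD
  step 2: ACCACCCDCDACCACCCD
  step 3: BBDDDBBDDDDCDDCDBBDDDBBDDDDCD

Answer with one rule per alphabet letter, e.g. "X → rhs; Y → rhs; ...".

A->BBD, B->ACC, C->D, D->CD

  step 2 ⇒ step 3: ACCACCCDCDACCACCCD ⇒ BBD·D·D·BBD·D·D·D·CD·D·CD·BBD·D·D·BBD·D·D·D·CD
    A ↦ BBD
    C ↦ D
    D ↦ CD
  step 1 ⇒ step 2: BBDDBBD ⇒ ACC·ACC·CD·CD·ACC·ACC·CD
    B ↦ ACC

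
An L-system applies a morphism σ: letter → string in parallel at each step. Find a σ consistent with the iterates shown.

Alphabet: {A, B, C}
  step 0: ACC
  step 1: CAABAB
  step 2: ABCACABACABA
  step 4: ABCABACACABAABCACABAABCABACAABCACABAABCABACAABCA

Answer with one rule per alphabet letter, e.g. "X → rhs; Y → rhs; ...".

  step 1 ⇒ step 2: CAABAB ⇒ AB·CA·CA·BA·CA·BA
    A ↦ CA
    B ↦ BA
    C ↦ AB

A->CA, B->BA, C->AB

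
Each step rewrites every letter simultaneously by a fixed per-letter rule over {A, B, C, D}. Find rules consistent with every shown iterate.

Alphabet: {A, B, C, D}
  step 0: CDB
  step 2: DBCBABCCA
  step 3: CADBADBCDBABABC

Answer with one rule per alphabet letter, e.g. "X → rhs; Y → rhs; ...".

  step 2 ⇒ step 3: DBCBABCCA ⇒ CA·D·BA·D·BC·D·BA·BA·BC
    A ↦ BC
    B ↦ D
    C ↦ BA
    D ↦ CA

A->BC, B->D, C->BA, D->CA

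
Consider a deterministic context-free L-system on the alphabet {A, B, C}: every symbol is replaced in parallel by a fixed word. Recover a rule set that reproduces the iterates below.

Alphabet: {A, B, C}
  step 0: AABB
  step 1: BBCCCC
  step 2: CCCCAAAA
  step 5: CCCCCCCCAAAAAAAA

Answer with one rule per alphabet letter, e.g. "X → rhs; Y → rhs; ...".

  step 1 ⇒ step 2: BBCCCC ⇒ CC·CC·A·A·A·A
    B ↦ CC
    C ↦ A
  step 0 ⇒ step 1: AABB ⇒ B·B·CC·CC
    A ↦ B

A->B, B->CC, C->A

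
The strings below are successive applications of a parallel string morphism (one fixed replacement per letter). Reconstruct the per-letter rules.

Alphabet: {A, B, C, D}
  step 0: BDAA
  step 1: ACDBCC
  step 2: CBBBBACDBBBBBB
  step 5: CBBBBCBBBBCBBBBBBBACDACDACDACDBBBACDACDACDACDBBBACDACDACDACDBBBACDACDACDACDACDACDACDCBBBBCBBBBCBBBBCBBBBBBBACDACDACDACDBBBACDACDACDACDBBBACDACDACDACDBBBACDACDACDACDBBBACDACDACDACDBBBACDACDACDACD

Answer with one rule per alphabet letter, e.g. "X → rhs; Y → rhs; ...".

  step 1 ⇒ step 2: ACDBCC ⇒ C·BBB·B·ACD·BBB·BBB
    A ↦ C
    B ↦ ACD
    C ↦ BBB
    D ↦ B

A->C, B->ACD, C->BBB, D->B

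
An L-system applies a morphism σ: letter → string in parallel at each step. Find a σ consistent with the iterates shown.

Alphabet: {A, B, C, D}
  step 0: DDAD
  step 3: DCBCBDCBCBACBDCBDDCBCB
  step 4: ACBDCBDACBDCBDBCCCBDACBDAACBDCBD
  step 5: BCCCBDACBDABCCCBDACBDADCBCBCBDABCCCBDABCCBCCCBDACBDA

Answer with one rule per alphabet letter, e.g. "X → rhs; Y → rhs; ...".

A->BCC, B->D, C->CB, D->A

  step 4 ⇒ step 5: ACBDCBDACBDCBDBCCCBDACBDAACBDCBD ⇒ BCC·CB·D·A·CB·D·A·BCC·CB·D·A·CB·D·A·D·CB·CB·CB·D·A·BCC·CB·D·A·BCC·BCC·CB·D·A·CB·D·A
    A ↦ BCC
    B ↦ D
    C ↦ CB
    D ↦ A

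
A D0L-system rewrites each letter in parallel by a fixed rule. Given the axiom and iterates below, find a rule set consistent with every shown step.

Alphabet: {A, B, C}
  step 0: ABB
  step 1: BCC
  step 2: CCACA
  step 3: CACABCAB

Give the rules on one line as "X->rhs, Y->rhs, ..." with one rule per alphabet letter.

  step 2 ⇒ step 3: CCACA ⇒ CA·CA·B·CA·B
    A ↦ B
    C ↦ CA
  step 0 ⇒ step 1: ABB ⇒ B·C·C
    B ↦ C

A->B, B->C, C->CA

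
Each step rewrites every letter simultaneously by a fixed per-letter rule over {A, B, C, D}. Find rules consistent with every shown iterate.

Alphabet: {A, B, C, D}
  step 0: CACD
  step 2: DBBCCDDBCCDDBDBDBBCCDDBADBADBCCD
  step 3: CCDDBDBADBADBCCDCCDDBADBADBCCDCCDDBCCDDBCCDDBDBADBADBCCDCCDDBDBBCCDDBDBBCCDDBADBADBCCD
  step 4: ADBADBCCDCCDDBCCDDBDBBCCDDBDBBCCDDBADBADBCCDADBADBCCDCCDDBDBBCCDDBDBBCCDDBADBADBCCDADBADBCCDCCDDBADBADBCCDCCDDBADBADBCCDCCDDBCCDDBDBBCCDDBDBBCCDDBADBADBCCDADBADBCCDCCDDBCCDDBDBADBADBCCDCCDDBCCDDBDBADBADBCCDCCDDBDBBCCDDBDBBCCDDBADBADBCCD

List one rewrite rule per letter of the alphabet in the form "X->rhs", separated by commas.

A->DBB, B->DB, C->ADB, D->CCD

  step 3 ⇒ step 4: CCDDBDBADBADBCCDCCDDBADBADBCCDCCDDBCCDDBCCDDBDBADBADBCCDCCDDBDBBCCDDBDBBCCDDBADBADBCCD ⇒ ADB·ADB·CCD·CCD·DB·CCD·DB·DBB·CCD·DB·DBB·CCD·DB·ADB·ADB·CCD·ADB·ADB·CCD·CCD·DB·DBB·CCD·DB·DBB·CCD·DB·ADB·ADB·CCD·ADB·ADB·CCD·CCD·DB·ADB·ADB·CCD·CCD·DB·ADB·ADB·CCD·CCD·DB·CCD·DB·DBB·CCD·DB·DBB·CCD·DB·ADB·ADB·CCD·ADB·ADB·CCD·CCD·DB·CCD·DB·DB·ADB·ADB·CCD·CCD·DB·CCD·DB·DB·ADB·ADB·CCD·CCD·DB·DBB·CCD·DB·DBB·CCD·DB·ADB·ADB·CCD
    A ↦ DBB
    B ↦ DB
    C ↦ ADB
    D ↦ CCD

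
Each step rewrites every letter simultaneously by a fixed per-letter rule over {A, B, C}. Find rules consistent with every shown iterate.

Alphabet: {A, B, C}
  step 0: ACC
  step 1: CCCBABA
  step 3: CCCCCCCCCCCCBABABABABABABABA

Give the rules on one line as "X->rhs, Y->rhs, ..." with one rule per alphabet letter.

  step 0 ⇒ step 1: ACC ⇒ CCC·BA·BA
    A ↦ CCC
    C ↦ BA
    B ↦ C  (constrained at step 1)

A->CCC, B->C, C->BA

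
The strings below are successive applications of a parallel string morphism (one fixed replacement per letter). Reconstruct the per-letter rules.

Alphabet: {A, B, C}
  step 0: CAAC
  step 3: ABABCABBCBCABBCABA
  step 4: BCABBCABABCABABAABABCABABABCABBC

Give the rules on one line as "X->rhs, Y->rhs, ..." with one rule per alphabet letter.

A->BC, B->AB, C->A

  step 3 ⇒ step 4: ABABCABBCBCABBCABA ⇒ BC·AB·BC·AB·A·BC·AB·AB·A·AB·A·BC·AB·AB·A·BC·AB·BC
    A ↦ BC
    B ↦ AB
    C ↦ A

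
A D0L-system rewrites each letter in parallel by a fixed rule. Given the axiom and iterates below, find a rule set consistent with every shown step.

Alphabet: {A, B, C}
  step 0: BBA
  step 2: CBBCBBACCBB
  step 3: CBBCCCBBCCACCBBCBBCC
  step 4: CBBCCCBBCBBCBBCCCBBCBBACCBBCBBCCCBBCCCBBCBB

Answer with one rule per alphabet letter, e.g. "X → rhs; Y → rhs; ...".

  step 3 ⇒ step 4: CBBCCCBBCCACCBBCBBCC ⇒ CBB·C·C·CBB·CBB·CBB·C·C·CBB·CBB·AC·CBB·CBB·C·C·CBB·C·C·CBB·CBB
    A ↦ AC
    B ↦ C
    C ↦ CBB

A->AC, B->C, C->CBB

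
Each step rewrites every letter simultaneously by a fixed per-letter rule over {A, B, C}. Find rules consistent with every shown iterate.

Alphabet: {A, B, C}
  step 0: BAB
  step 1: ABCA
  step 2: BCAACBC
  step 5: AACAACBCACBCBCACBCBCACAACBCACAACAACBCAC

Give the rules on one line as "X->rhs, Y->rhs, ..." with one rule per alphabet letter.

A->BC, B->A, C->AC

  step 1 ⇒ step 2: ABCA ⇒ BC·A·AC·BC
    A ↦ BC
    B ↦ A
    C ↦ AC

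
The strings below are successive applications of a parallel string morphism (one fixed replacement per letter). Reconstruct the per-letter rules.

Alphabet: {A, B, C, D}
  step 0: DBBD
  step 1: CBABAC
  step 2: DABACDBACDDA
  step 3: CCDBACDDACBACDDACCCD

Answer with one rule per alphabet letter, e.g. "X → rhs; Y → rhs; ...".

A->CD, B->BA, C->DA, D->C

  step 2 ⇒ step 3: DABACDBACDDA ⇒ C·CD·BA·CD·DA·C·BA·CD·DA·C·C·CD
    A ↦ CD
    B ↦ BA
    C ↦ DA
    D ↦ C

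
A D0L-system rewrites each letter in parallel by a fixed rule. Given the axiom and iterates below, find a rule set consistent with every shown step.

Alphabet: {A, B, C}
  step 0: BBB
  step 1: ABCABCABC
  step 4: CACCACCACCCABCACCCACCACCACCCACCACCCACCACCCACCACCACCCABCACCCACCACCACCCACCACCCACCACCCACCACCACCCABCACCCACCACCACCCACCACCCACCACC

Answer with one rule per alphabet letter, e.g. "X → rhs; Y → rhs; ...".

A->C, B->ABC, C->ACC

  step 0 ⇒ step 1: BBB ⇒ ABC·ABC·ABC
    B ↦ ABC
    A ↦ C  (constrained at step 1)
    C ↦ ACC  (constrained at step 1)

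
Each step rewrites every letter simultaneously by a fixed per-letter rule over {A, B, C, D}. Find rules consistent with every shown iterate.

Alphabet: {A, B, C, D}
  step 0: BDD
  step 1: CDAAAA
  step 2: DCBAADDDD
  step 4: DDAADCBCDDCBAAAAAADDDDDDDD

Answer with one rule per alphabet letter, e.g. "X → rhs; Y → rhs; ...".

  step 1 ⇒ step 2: CDAAAA ⇒ DCB·AA·D·D·D·D
    A ↦ D
    C ↦ DCB
    D ↦ AA
  step 0 ⇒ step 1: BDD ⇒ CD·AA·AA
    B ↦ CD

A->D, B->CD, C->DCB, D->AA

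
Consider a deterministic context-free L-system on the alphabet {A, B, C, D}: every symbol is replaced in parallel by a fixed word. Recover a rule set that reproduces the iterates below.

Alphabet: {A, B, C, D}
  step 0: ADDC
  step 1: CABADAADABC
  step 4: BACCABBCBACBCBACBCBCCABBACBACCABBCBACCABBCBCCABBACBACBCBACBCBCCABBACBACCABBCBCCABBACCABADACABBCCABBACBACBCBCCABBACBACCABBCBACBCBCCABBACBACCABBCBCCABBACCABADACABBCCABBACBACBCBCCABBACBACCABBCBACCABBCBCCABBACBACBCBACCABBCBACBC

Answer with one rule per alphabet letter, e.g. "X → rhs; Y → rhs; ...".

A->CAB, B->BAC, C->BC, D->ADA

  step 0 ⇒ step 1: ADDC ⇒ CAB·ADA·ADA·BC
    A ↦ CAB
    C ↦ BC
    D ↦ ADA
    B ↦ BAC  (constrained at step 1)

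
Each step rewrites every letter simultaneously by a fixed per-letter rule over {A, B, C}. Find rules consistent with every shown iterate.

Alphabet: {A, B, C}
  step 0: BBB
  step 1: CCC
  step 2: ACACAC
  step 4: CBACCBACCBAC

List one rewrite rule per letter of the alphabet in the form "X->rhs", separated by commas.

  step 1 ⇒ step 2: CCC ⇒ AC·AC·AC
    C ↦ AC
    A ↦ B  (constrained at step 2)
  step 0 ⇒ step 1: BBB ⇒ C·C·C
    B ↦ C

A->B, B->C, C->AC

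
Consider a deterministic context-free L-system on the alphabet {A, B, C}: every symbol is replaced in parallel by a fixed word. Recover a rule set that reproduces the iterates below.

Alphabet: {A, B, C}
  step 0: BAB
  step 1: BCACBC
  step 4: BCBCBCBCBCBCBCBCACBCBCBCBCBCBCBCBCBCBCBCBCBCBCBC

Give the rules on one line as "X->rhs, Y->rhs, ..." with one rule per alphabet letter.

  step 0 ⇒ step 1: BAB ⇒ BC·AC·BC
    A ↦ AC
    B ↦ BC
    C ↦ BC  (constrained at step 1)

A->AC, B->BC, C->BC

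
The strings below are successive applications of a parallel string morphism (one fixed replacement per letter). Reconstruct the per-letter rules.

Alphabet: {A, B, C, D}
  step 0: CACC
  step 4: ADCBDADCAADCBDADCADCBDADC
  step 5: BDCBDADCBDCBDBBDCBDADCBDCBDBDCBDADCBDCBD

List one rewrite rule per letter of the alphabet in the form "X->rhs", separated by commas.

  step 4 ⇒ step 5: ADCBDADCAADCBDADCADCBDADC ⇒ B·DC·BD·A·DC·B·DC·BD·B·B·DC·BD·A·DC·B·DC·BD·B·DC·BD·A·DC·B·DC·BD
    A ↦ B
    B ↦ A
    C ↦ BD
    D ↦ DC

A->B, B->A, C->BD, D->DC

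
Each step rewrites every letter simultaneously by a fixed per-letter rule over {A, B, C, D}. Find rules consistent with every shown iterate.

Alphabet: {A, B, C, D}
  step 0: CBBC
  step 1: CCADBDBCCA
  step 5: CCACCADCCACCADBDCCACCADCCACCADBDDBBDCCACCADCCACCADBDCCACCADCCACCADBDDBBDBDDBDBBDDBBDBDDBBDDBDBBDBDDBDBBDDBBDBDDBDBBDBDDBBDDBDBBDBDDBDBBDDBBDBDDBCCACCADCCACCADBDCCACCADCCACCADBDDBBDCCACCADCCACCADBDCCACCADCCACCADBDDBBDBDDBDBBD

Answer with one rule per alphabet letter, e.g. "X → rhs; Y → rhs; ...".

A->D, B->DB, C->CCA, D->BD

  step 0 ⇒ step 1: CBBC ⇒ CCA·DB·DB·CCA
    B ↦ DB
    C ↦ CCA
    A ↦ D  (constrained at step 1)
    D ↦ BD  (constrained at step 1)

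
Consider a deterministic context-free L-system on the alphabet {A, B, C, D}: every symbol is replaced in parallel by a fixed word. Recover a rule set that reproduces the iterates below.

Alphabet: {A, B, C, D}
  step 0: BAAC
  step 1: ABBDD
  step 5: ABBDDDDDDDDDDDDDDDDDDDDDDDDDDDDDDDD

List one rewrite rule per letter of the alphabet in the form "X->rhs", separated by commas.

  step 0 ⇒ step 1: BAAC ⇒ A·B·B·DD
    A ↦ B
    B ↦ A
    C ↦ DD
    D ↦ CC  (constrained at step 1)

A->B, B->A, C->DD, D->CC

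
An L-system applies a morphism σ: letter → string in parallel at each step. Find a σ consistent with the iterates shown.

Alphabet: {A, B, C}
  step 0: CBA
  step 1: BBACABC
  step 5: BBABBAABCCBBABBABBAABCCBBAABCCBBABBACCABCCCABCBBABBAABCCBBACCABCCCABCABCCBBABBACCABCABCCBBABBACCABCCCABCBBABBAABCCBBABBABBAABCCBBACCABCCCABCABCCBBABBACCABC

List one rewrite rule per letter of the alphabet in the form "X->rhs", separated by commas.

  step 0 ⇒ step 1: CBA ⇒ BBA·C·ABC
    A ↦ ABC
    B ↦ C
    C ↦ BBA

A->ABC, B->C, C->BBA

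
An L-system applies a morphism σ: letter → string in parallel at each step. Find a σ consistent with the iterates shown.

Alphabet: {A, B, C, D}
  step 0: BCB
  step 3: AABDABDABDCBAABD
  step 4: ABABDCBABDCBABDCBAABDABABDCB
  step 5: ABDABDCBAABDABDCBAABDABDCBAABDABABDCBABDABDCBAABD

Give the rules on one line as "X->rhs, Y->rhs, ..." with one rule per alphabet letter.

  step 4 ⇒ step 5: ABABDCBABDCBABDCBAABDABABDCB ⇒ AB·D·AB·D·CB·AAB·D·AB·D·CB·AAB·D·AB·D·CB·AAB·D·AB·AB·D·CB·AB·D·AB·D·CB·AAB·D
    A ↦ AB
    B ↦ D
    C ↦ AAB
    D ↦ CB

A->AB, B->D, C->AAB, D->CB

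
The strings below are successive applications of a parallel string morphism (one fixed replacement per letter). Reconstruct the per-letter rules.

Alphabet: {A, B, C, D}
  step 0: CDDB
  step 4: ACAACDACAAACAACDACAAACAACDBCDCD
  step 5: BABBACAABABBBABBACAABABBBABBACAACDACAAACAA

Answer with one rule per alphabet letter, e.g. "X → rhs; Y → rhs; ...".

A->B, B->CD, C->A, D->CAA

  step 4 ⇒ step 5: ACAACDACAAACAACDACAAACAACDBCDCD ⇒ B·A·B·B·A·CAA·B·A·B·B·B·A·B·B·A·CAA·B·A·B·B·B·A·B·B·A·CAA·CD·A·CAA·A·CAA
    A ↦ B
    B ↦ CD
    C ↦ A
    D ↦ CAA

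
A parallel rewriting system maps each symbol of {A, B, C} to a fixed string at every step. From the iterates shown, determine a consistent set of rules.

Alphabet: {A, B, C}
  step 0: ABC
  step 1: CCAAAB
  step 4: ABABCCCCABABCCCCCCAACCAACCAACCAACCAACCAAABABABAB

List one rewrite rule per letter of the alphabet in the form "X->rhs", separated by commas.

A->CC, B->AA, C->AB

  step 0 ⇒ step 1: ABC ⇒ CC·AA·AB
    A ↦ CC
    B ↦ AA
    C ↦ AB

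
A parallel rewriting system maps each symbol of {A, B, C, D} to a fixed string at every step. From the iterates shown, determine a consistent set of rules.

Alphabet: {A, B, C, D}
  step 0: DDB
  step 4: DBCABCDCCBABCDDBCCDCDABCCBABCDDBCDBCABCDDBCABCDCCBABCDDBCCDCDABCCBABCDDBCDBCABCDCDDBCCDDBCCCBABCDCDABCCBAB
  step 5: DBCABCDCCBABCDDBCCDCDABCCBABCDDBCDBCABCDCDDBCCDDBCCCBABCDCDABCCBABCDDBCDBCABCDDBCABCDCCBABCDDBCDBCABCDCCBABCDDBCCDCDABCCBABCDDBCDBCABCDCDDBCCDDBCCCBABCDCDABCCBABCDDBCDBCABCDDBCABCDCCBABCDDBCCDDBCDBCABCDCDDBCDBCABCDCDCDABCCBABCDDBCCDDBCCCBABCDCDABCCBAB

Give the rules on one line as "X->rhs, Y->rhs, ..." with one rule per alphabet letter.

  step 4 ⇒ step 5: DBCABCDCCBABCDDBCCDCDABCCBABCDDBCDBCABCDDBCABCDCCBABCDDBCCDCDABCCBABCDDBCDBCABCDCDDBCCDDBCCCBABCDCDABCCBAB ⇒ DBC·AB·CD·CCB·AB·CD·DBC·CD·CD·AB·CCB·AB·CD·DBC·DBC·AB·CD·CD·DBC·CD·DBC·CCB·AB·CD·CD·AB·CCB·AB·CD·DBC·DBC·AB·CD·DBC·AB·CD·CCB·AB·CD·DBC·DBC·AB·CD·CCB·AB·CD·DBC·CD·CD·AB·CCB·AB·CD·DBC·DBC·AB·CD·CD·DBC·CD·DBC·CCB·AB·CD·CD·AB·CCB·AB·CD·DBC·DBC·AB·CD·DBC·AB·CD·CCB·AB·CD·DBC·CD·DBC·DBC·AB·CD·CD·DBC·DBC·AB·CD·CD·CD·AB·CCB·AB·CD·DBC·CD·DBC·CCB·AB·CD·CD·AB·CCB·AB
    A ↦ CCB
    B ↦ AB
    C ↦ CD
    D ↦ DBC

A->CCB, B->AB, C->CD, D->DBC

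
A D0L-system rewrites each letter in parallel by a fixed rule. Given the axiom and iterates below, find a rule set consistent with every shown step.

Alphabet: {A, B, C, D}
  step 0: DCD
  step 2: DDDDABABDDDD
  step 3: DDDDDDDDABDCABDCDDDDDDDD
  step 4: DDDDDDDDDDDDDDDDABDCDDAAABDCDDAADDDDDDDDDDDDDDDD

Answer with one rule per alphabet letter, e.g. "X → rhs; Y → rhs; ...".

  step 3 ⇒ step 4: DDDDDDDDABDCABDCDDDDDDDD ⇒ DD·DD·DD·DD·DD·DD·DD·DD·AB·DC·DD·AA·AB·DC·DD·AA·DD·DD·DD·DD·DD·DD·DD·DD
    A ↦ AB
    B ↦ DC
    C ↦ AA
    D ↦ DD

A->AB, B->DC, C->AA, D->DD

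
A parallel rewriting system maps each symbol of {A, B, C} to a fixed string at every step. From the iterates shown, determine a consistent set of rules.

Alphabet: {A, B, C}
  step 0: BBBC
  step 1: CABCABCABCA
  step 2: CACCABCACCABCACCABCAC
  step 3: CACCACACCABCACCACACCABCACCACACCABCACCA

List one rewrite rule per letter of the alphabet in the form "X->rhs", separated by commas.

  step 2 ⇒ step 3: CACCABCACCABCACCABCAC ⇒ CA·C·CA·CA·C·CAB·CA·C·CA·CA·C·CAB·CA·C·CA·CA·C·CAB·CA·C·CA
    A ↦ C
    B ↦ CAB
    C ↦ CA

A->C, B->CAB, C->CA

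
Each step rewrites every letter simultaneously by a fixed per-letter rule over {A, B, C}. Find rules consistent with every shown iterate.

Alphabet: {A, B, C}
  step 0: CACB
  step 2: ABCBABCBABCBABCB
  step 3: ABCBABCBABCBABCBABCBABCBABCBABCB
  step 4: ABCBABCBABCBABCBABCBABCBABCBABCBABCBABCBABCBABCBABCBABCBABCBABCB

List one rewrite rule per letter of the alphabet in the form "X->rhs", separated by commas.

A->AB, B->CB, C->AB

  step 3 ⇒ step 4: ABCBABCBABCBABCBABCBABCBABCBABCB ⇒ AB·CB·AB·CB·AB·CB·AB·CB·AB·CB·AB·CB·AB·CB·AB·CB·AB·CB·AB·CB·AB·CB·AB·CB·AB·CB·AB·CB·AB·CB·AB·CB
    A ↦ AB
    B ↦ CB
    C ↦ AB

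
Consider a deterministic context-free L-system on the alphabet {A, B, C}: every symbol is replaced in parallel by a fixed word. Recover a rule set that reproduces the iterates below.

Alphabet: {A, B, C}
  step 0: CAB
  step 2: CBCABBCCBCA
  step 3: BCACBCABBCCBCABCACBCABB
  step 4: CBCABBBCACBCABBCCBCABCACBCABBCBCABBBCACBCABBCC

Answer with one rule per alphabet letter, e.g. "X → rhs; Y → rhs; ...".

A->BB, B->C, C->BCA

  step 3 ⇒ step 4: BCACBCABBCCBCABCACBCABB ⇒ C·BCA·BB·BCA·C·BCA·BB·C·C·BCA·BCA·C·BCA·BB·C·BCA·BB·BCA·C·BCA·BB·C·C
    A ↦ BB
    B ↦ C
    C ↦ BCA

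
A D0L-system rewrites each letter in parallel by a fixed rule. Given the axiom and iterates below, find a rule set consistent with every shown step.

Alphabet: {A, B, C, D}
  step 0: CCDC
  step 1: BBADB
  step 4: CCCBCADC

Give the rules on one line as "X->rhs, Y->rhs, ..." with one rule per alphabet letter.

  step 0 ⇒ step 1: CCDC ⇒ B·B·AD·B
    C ↦ B
    D ↦ AD
    A ↦ C  (constrained at step 1)
    B ↦ C  (constrained at step 1)

A->C, B->C, C->B, D->AD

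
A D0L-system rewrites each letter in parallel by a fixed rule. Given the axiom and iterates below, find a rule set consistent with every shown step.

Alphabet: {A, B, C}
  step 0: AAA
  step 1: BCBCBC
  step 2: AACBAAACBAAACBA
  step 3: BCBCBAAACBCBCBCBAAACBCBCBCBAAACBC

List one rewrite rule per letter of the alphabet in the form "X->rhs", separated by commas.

  step 2 ⇒ step 3: AACBAAACBAAACBA ⇒ BC·BC·BA·AAC·BC·BC·BC·BA·AAC·BC·BC·BC·BA·AAC·BC
    A ↦ BC
    B ↦ AAC
    C ↦ BA

A->BC, B->AAC, C->BA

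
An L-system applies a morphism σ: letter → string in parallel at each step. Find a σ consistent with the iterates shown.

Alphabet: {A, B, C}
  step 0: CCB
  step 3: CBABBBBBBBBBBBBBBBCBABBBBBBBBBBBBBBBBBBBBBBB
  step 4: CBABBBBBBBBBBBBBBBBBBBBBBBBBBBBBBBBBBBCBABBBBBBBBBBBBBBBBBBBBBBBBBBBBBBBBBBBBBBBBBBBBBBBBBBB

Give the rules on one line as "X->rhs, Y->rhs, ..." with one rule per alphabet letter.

A->BBB, B->BB, C->CBA

  step 3 ⇒ step 4: CBABBBBBBBBBBBBBBBCBABBBBBBBBBBBBBBBBBBBBBBB ⇒ CBA·BB·BBB·BB·BB·BB·BB·BB·BB·BB·BB·BB·BB·BB·BB·BB·BB·BB·CBA·BB·BBB·BB·BB·BB·BB·BB·BB·BB·BB·BB·BB·BB·BB·BB·BB·BB·BB·BB·BB·BB·BB·BB·BB·BB
    A ↦ BBB
    B ↦ BB
    C ↦ CBA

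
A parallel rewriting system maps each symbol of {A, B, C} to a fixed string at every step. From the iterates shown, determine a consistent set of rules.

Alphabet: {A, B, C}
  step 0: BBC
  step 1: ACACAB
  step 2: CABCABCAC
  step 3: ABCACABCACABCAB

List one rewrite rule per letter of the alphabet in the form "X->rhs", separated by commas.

A->C, B->AC, C->AB

  step 2 ⇒ step 3: CABCABCAC ⇒ AB·C·AC·AB·C·AC·AB·C·AB
    A ↦ C
    B ↦ AC
    C ↦ AB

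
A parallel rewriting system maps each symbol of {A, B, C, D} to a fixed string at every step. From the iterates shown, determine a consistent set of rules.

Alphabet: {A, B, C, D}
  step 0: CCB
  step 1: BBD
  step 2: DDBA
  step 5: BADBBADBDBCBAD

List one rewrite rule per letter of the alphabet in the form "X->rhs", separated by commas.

A->BC, B->D, C->B, D->BA

  step 1 ⇒ step 2: BBD ⇒ D·D·BA
    B ↦ D
    D ↦ BA
    A ↦ BC  (constrained at step 2)
  step 0 ⇒ step 1: CCB ⇒ B·B·D
    C ↦ B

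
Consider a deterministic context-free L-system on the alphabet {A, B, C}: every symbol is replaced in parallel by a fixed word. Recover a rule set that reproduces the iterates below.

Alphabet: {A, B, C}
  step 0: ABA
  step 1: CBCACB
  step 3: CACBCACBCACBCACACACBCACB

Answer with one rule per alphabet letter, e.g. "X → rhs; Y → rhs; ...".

A->CB, B->CA, C->CA

  step 0 ⇒ step 1: ABA ⇒ CB·CA·CB
    A ↦ CB
    B ↦ CA
    C ↦ CA  (constrained at step 1)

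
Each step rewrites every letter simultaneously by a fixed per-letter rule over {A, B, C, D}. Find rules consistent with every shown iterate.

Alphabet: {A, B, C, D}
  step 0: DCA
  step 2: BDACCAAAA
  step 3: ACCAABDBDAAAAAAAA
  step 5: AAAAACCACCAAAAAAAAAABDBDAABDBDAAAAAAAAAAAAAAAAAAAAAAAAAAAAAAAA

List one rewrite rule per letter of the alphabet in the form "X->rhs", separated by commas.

A->AA, B->AC, C->BD, D->C

  step 2 ⇒ step 3: BDACCAAAA ⇒ AC·C·AA·BD·BD·AA·AA·AA·AA
    A ↦ AA
    B ↦ AC
    C ↦ BD
    D ↦ C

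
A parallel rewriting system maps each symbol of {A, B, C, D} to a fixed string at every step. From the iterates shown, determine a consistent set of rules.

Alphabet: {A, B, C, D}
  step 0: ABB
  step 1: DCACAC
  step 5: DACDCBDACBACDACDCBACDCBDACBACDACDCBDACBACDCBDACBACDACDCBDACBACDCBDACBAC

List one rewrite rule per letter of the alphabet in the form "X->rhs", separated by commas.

  step 0 ⇒ step 1: ABB ⇒ DC·AC·AC
    A ↦ DC
    B ↦ AC
    C ↦ B  (constrained at step 1)
    D ↦ DAC  (constrained at step 1)

A->DC, B->AC, C->B, D->DAC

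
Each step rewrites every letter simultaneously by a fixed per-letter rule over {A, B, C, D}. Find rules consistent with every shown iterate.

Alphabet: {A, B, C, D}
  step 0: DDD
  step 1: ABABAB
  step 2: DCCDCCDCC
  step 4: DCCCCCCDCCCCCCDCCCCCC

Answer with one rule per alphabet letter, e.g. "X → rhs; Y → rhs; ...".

  step 1 ⇒ step 2: ABABAB ⇒ D·CC·D·CC·D·CC
    A ↦ D
    B ↦ CC
    C ↦ B  (constrained at step 2)
  step 0 ⇒ step 1: DDD ⇒ AB·AB·AB
    D ↦ AB

A->D, B->CC, C->B, D->AB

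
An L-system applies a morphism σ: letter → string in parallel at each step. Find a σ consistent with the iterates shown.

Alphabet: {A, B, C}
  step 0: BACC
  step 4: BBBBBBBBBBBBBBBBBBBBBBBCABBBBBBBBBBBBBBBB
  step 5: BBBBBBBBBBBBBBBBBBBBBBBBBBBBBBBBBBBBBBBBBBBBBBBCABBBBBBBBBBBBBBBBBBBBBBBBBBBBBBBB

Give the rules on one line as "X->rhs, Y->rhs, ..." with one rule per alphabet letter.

  step 4 ⇒ step 5: BBBBBBBBBBBBBBBBBBBBBBBCABBBBBBBBBBBBBBBB ⇒ BB·BB·BB·BB·BB·BB·BB·BB·BB·BB·BB·BB·BB·BB·BB·BB·BB·BB·BB·BB·BB·BB·BB·B·CA·BB·BB·BB·BB·BB·BB·BB·BB·BB·BB·BB·BB·BB·BB·BB·BB
    A ↦ CA
    B ↦ BB
    C ↦ B

A->CA, B->BB, C->B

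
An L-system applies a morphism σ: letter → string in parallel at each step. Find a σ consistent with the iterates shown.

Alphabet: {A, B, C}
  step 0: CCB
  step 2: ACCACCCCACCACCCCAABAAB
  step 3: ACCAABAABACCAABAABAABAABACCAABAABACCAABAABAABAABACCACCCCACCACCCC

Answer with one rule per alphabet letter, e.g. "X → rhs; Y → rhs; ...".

A->ACC, B->CC, C->AAB

  step 2 ⇒ step 3: ACCACCCCACCACCCCAABAAB ⇒ ACC·AAB·AAB·ACC·AAB·AAB·AAB·AAB·ACC·AAB·AAB·ACC·AAB·AAB·AAB·AAB·ACC·ACC·CC·ACC·ACC·CC
    A ↦ ACC
    B ↦ CC
    C ↦ AAB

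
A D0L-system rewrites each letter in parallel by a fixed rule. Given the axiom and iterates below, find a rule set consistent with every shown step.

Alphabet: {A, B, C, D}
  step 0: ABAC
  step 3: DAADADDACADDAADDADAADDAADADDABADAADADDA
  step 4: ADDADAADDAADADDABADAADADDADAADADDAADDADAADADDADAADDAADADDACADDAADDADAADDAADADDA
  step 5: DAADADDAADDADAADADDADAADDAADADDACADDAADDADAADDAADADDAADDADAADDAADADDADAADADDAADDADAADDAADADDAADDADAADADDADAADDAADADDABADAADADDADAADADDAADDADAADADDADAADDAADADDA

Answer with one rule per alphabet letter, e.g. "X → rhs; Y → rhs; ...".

A->DA, B->CAD, C->BA, D->AD

  step 4 ⇒ step 5: ADDADAADDAADADDABADAADADDADAADADDAADDADAADADDADAADDAADADDACADDAADDADAADDAADADDA ⇒ DA·AD·AD·DA·AD·DA·DA·AD·AD·DA·DA·AD·DA·AD·AD·DA·CAD·DA·AD·DA·DA·AD·DA·AD·AD·DA·AD·DA·DA·AD·DA·AD·AD·DA·DA·AD·AD·DA·AD·DA·DA·AD·DA·AD·AD·DA·AD·DA·DA·AD·AD·DA·DA·AD·DA·AD·AD·DA·BA·DA·AD·AD·DA·DA·AD·AD·DA·AD·DA·DA·AD·AD·DA·DA·AD·DA·AD·AD·DA
    A ↦ DA
    B ↦ CAD
    C ↦ BA
    D ↦ AD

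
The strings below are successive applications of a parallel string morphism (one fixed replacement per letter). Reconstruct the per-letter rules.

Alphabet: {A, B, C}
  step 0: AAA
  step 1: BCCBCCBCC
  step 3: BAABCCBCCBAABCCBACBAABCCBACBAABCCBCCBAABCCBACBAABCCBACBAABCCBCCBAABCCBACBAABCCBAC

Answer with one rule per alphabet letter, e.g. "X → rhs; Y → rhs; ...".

A->BCC, B->BAA, C->BAC

  step 0 ⇒ step 1: AAA ⇒ BCC·BCC·BCC
    A ↦ BCC
    B ↦ BAA  (constrained at step 1)
    C ↦ BAC  (constrained at step 1)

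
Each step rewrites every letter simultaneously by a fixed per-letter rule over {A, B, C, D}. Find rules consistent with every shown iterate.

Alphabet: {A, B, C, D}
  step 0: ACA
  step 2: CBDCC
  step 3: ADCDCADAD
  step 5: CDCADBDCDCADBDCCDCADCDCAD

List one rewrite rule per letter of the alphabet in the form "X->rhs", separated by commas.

A->B, B->C, C->AD, D->DC

  step 2 ⇒ step 3: CBDCC ⇒ AD·C·DC·AD·AD
    B ↦ C
    C ↦ AD
    D ↦ DC
    A ↦ B  (constrained at step 0)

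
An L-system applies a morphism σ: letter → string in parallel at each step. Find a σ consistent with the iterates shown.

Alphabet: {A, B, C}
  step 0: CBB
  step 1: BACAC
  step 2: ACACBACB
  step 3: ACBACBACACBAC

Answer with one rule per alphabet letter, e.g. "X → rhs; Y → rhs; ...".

A->AC, B->AC, C->B

  step 2 ⇒ step 3: ACACBACB ⇒ AC·B·AC·B·AC·AC·B·AC
    A ↦ AC
    B ↦ AC
    C ↦ B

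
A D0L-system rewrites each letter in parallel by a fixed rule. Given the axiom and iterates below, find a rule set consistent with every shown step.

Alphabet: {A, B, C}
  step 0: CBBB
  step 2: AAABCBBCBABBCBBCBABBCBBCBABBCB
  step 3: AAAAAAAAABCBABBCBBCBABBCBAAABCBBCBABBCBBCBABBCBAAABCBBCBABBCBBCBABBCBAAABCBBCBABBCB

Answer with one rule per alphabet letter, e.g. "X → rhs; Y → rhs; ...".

  step 2 ⇒ step 3: AAABCBBCBABBCBBCBABBCBBCBABBCB ⇒ AAA·AAA·AAA·BCB·AB·BCB·BCB·AB·BCB·AAA·BCB·BCB·AB·BCB·BCB·AB·BCB·AAA·BCB·BCB·AB·BCB·BCB·AB·BCB·AAA·BCB·BCB·AB·BCB
    A ↦ AAA
    B ↦ BCB
    C ↦ AB

A->AAA, B->BCB, C->AB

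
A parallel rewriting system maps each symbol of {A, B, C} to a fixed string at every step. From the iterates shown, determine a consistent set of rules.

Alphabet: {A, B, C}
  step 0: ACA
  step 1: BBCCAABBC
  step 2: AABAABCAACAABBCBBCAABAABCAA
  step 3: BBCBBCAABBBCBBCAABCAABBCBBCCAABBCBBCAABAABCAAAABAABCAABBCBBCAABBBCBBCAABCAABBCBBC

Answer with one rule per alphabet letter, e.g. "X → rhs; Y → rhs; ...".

  step 2 ⇒ step 3: AABAABCAACAABBCBBCAABAABCAA ⇒ BBC·BBC·AAB·BBC·BBC·AAB·CAA·BBC·BBC·CAA·BBC·BBC·AAB·AAB·CAA·AAB·AAB·CAA·BBC·BBC·AAB·BBC·BBC·AAB·CAA·BBC·BBC
    A ↦ BBC
    B ↦ AAB
    C ↦ CAA

A->BBC, B->AAB, C->CAA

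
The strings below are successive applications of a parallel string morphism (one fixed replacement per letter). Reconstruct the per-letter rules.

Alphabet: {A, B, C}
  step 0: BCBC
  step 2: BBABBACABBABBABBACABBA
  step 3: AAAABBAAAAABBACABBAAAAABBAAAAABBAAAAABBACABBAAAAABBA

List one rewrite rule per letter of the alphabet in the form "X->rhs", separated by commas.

  step 2 ⇒ step 3: BBABBACABBABBABBACABBA ⇒ AA·AA·BBA·AA·AA·BBA·CA·BBA·AA·AA·BBA·AA·AA·BBA·AA·AA·BBA·CA·BBA·AA·AA·BBA
    A ↦ BBA
    B ↦ AA
    C ↦ CA

A->BBA, B->AA, C->CA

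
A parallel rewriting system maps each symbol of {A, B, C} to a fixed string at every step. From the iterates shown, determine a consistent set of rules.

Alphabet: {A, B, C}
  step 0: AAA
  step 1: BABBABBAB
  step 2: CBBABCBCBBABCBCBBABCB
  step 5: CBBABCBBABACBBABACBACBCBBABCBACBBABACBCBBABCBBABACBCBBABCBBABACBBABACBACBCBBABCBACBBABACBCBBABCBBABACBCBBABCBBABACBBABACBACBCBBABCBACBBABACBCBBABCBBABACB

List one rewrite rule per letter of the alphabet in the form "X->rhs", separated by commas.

A->BAB, B->CB, C->A

  step 1 ⇒ step 2: BABBABBAB ⇒ CB·BAB·CB·CB·BAB·CB·CB·BAB·CB
    A ↦ BAB
    B ↦ CB
    C ↦ A  (constrained at step 2)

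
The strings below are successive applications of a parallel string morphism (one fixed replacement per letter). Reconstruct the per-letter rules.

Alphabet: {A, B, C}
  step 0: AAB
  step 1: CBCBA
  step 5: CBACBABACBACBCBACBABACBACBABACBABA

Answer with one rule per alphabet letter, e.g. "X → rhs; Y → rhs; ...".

A->CB, B->A, C->AB

  step 0 ⇒ step 1: AAB ⇒ CB·CB·A
    A ↦ CB
    B ↦ A
    C ↦ AB  (constrained at step 1)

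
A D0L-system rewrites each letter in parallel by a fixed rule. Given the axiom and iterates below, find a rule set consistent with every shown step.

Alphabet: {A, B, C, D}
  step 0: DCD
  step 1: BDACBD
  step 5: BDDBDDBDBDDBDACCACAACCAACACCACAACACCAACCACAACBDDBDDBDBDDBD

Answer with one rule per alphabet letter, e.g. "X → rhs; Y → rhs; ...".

A->CA, B->D, C->AC, D->BD

  step 0 ⇒ step 1: DCD ⇒ BD·AC·BD
    C ↦ AC
    D ↦ BD
    A ↦ CA  (constrained at step 1)
    B ↦ D  (constrained at step 1)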